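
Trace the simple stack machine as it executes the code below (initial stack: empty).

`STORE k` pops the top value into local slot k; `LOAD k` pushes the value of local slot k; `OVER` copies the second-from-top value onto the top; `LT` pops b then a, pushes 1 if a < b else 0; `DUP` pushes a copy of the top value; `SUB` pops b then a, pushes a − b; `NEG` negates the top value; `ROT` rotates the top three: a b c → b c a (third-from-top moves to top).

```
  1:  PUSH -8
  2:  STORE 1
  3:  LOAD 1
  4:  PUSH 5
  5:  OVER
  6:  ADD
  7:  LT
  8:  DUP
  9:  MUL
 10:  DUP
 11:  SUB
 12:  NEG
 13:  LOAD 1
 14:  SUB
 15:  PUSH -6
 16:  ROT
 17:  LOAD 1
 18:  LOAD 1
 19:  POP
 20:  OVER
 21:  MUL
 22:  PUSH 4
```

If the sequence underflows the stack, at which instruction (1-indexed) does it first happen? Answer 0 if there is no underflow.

PUSH -8 → [-8]
STORE 1 → []
LOAD 1  → [-8]
PUSH 5  → [-8, 5]
OVER    → [-8, 5, -8]
ADD     → [-8, -3]
LT      → [1]
DUP     → [1, 1]
MUL     → [1]
DUP     → [1, 1]
SUB     → [0]
NEG     → [0]
LOAD 1  → [0, -8]
SUB     → [8]
PUSH -6 → [8, -6]
ROT  — needs 3 operands, stack has 2 → underflow

16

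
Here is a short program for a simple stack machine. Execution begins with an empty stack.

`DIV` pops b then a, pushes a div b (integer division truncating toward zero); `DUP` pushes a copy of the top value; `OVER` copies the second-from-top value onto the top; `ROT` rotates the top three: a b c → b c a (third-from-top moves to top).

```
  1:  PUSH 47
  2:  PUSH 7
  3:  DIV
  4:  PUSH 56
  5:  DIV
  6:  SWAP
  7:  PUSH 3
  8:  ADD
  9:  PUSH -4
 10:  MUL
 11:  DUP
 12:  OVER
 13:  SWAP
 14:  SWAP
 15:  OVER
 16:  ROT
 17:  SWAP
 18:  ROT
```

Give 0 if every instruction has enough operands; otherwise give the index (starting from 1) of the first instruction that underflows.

6

PUSH 47 → [47]
PUSH 7  → [47, 7]
DIV     → [6]
PUSH 56 → [6, 56]
DIV     → [0]
SWAP  — needs 2 operands, stack has 1 → underflow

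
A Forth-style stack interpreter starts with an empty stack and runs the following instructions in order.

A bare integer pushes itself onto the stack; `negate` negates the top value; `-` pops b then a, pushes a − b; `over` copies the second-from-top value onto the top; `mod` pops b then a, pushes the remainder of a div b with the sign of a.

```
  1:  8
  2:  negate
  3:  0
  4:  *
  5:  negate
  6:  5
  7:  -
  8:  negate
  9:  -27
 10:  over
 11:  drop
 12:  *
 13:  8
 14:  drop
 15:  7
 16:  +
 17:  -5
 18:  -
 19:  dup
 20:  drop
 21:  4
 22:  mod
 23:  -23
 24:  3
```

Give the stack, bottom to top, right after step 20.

[-123]

8      → 8
negate → -8
0      → -8 0
*      → 0
negate → 0
5      → 0 5
-      → -5
negate → 5
-27    → 5 -27
over   → 5 -27 5
drop   → 5 -27
*      → -135
8      → -135 8
drop   → -135
7      → -135 7
+      → -128
-5     → -128 -5
-      → -123
dup    → -123 -123
drop   → -123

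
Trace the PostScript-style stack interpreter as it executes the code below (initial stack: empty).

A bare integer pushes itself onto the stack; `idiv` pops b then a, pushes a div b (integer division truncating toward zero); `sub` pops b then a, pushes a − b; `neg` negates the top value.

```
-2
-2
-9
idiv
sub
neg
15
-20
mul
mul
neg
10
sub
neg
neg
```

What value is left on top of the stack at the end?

590

-2   → [-2]
-2   → [-2, -2]
-9   → [-2, -2, -9]
idiv → [-2, 0]
sub  → [-2]
neg  → [2]
15   → [2, 15]
-20  → [2, 15, -20]
mul  → [2, -300]
mul  → [-600]
neg  → [600]
10   → [600, 10]
sub  → [590]
neg  → [-590]
neg  → [590]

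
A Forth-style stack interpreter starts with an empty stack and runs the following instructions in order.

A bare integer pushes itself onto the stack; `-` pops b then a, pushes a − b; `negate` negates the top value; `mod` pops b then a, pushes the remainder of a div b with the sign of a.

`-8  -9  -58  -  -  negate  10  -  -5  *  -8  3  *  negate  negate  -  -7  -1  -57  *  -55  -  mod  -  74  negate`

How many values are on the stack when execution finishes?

-8     -> -8
-9     -> -8 -9
-58    -> -8 -9 -58
-      -> -8 49
-      -> -57
negate -> 57
10     -> 57 10
-      -> 47
-5     -> 47 -5
*      -> -235
-8     -> -235 -8
3      -> -235 -8 3
*      -> -235 -24
negate -> -235 24
negate -> -235 -24
-      -> -211
-7     -> -211 -7
-1     -> -211 -7 -1
-57    -> -211 -7 -1 -57
*      -> -211 -7 57
-55    -> -211 -7 57 -55
-      -> -211 -7 112
mod    -> -211 -7
-      -> -204
74     -> -204 74
negate -> -204 -74

2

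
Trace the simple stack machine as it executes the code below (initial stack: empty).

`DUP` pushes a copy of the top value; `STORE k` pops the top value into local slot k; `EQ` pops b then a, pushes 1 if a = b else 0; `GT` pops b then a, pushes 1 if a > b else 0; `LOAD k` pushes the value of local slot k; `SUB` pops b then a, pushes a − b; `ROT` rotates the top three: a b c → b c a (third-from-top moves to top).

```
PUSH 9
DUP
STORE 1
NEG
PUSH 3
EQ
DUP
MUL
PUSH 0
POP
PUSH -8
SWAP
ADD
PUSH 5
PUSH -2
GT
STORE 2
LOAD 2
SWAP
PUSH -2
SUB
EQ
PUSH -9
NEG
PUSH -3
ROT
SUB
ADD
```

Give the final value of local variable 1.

PUSH 9  → 9
DUP     → 9 9
STORE 1 → 9
NEG     → -9
PUSH 3  → -9 3
EQ      → 0
DUP     → 0 0
MUL     → 0
PUSH 0  → 0 0
POP     → 0
PUSH -8 → 0 -8
SWAP    → -8 0
ADD     → -8
PUSH 5  → -8 5
PUSH -2 → -8 5 -2
GT      → -8 1
STORE 2 → -8
LOAD 2  → -8 1
SWAP    → 1 -8
PUSH -2 → 1 -8 -2
SUB     → 1 -6
EQ      → 0
PUSH -9 → 0 -9
NEG     → 0 9
PUSH -3 → 0 9 -3
ROT     → 9 -3 0
SUB     → 9 -3
ADD     → 6

9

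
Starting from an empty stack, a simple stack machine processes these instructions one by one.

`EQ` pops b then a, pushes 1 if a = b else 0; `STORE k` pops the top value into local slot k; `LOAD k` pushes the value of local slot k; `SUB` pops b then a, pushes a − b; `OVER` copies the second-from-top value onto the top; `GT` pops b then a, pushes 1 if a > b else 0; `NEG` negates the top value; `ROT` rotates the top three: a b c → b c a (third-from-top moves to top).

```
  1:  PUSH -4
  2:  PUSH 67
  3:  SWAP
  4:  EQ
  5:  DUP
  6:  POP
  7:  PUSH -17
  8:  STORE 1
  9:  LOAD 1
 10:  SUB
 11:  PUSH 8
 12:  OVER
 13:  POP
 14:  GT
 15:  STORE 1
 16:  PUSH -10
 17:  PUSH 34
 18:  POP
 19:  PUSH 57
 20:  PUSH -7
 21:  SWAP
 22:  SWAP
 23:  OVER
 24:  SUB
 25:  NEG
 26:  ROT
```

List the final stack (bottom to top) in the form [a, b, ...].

PUSH -4  -> [-4]
PUSH 67  -> [-4, 67]
SWAP     -> [67, -4]
EQ       -> [0]
DUP      -> [0, 0]
POP      -> [0]
PUSH -17 -> [0, -17]
STORE 1  -> [0]
LOAD 1   -> [0, -17]
SUB      -> [17]
PUSH 8   -> [17, 8]
OVER     -> [17, 8, 17]
POP      -> [17, 8]
GT       -> [1]
STORE 1  -> []
PUSH -10 -> [-10]
PUSH 34  -> [-10, 34]
POP      -> [-10]
PUSH 57  -> [-10, 57]
PUSH -7  -> [-10, 57, -7]
SWAP     -> [-10, -7, 57]
SWAP     -> [-10, 57, -7]
OVER     -> [-10, 57, -7, 57]
SUB      -> [-10, 57, -64]
NEG      -> [-10, 57, 64]
ROT      -> [57, 64, -10]

[57, 64, -10]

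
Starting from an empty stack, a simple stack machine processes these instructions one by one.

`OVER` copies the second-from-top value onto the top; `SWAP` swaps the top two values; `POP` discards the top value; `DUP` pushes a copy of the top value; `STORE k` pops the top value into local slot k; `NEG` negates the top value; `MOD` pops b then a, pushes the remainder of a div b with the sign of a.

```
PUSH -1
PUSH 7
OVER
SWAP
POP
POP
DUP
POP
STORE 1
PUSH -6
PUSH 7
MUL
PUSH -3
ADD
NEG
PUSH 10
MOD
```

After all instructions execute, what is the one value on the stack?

PUSH -1 → [-1]
PUSH 7  → [-1, 7]
OVER    → [-1, 7, -1]
SWAP    → [-1, -1, 7]
POP     → [-1, -1]
POP     → [-1]
DUP     → [-1, -1]
POP     → [-1]
STORE 1 → []
PUSH -6 → [-6]
PUSH 7  → [-6, 7]
MUL     → [-42]
PUSH -3 → [-42, -3]
ADD     → [-45]
NEG     → [45]
PUSH 10 → [45, 10]
MOD     → [5]

5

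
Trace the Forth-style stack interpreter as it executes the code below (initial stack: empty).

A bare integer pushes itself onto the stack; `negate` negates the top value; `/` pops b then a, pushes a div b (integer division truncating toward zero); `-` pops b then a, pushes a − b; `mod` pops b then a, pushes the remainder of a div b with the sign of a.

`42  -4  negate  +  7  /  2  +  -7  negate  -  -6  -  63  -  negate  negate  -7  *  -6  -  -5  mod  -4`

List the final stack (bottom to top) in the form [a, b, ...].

[3, -4]

42     : [42]
-4     : [42, -4]
negate : [42, 4]
+      : [46]
7      : [46, 7]
/      : [6]
2      : [6, 2]
+      : [8]
-7     : [8, -7]
negate : [8, 7]
-      : [1]
-6     : [1, -6]
-      : [7]
63     : [7, 63]
-      : [-56]
negate : [56]
negate : [-56]
-7     : [-56, -7]
*      : [392]
-6     : [392, -6]
-      : [398]
-5     : [398, -5]
mod    : [3]
-4     : [3, -4]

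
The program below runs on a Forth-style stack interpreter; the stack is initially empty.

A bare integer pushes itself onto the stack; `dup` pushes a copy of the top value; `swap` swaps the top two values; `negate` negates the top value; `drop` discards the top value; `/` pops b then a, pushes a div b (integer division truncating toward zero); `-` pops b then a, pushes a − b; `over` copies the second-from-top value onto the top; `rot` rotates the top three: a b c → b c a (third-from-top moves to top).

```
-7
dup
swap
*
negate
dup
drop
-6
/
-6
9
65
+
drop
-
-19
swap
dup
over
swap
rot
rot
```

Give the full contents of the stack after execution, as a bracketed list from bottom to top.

[-19, 14, 14, 14]

-7      -7
dup     -7 -7
swap    -7 -7
*       49
negate  -49
dup     -49 -49
drop    -49
-6      -49 -6
/       8
-6      8 -6
9       8 -6 9
65      8 -6 9 65
+       8 -6 74
drop    8 -6
-       14
-19     14 -19
swap    -19 14
dup     -19 14 14
over    -19 14 14 14
swap    -19 14 14 14
rot     -19 14 14 14
rot     -19 14 14 14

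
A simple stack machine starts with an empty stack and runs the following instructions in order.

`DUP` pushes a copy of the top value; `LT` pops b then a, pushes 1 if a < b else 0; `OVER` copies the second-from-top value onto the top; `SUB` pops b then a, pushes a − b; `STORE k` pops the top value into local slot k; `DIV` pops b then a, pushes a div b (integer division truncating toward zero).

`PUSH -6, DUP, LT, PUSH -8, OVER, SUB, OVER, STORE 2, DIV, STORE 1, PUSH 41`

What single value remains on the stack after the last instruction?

PUSH -6 : [-6]
DUP     : [-6, -6]
LT      : [0]
PUSH -8 : [0, -8]
OVER    : [0, -8, 0]
SUB     : [0, -8]
OVER    : [0, -8, 0]
STORE 2 : [0, -8]
DIV     : [0]
STORE 1 : []
PUSH 41 : [41]

41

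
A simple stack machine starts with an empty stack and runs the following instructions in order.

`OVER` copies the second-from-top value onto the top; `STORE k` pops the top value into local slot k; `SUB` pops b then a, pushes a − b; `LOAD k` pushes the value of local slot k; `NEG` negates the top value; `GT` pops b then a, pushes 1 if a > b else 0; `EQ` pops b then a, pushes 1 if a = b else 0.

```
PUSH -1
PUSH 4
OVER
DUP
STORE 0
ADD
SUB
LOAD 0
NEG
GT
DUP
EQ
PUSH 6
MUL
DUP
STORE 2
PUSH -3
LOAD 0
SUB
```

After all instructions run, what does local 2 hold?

PUSH -1 : -1
PUSH 4  : -1 4
OVER    : -1 4 -1
DUP     : -1 4 -1 -1
STORE 0 : -1 4 -1
ADD     : -1 3
SUB     : -4
LOAD 0  : -4 -1
NEG     : -4 1
GT      : 0
DUP     : 0 0
EQ      : 1
PUSH 6  : 1 6
MUL     : 6
DUP     : 6 6
STORE 2 : 6
PUSH -3 : 6 -3
LOAD 0  : 6 -3 -1
SUB     : 6 -2

6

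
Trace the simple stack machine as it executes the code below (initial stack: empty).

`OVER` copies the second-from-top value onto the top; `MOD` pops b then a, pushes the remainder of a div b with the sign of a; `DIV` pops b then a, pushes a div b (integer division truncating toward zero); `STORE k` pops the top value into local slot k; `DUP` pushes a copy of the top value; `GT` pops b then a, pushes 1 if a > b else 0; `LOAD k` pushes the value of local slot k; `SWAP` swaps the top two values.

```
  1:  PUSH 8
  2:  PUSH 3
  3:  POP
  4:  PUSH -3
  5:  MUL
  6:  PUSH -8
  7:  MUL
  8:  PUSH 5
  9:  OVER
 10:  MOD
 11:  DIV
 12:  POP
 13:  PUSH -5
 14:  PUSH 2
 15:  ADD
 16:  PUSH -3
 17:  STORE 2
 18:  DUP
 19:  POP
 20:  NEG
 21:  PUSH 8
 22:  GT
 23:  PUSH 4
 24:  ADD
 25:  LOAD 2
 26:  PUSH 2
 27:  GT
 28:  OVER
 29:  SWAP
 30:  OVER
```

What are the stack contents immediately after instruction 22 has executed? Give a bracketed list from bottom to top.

PUSH 8  -> [8]
PUSH 3  -> [8, 3]
POP     -> [8]
PUSH -3 -> [8, -3]
MUL     -> [-24]
PUSH -8 -> [-24, -8]
MUL     -> [192]
PUSH 5  -> [192, 5]
OVER    -> [192, 5, 192]
MOD     -> [192, 5]
DIV     -> [38]
POP     -> []
PUSH -5 -> [-5]
PUSH 2  -> [-5, 2]
ADD     -> [-3]
PUSH -3 -> [-3, -3]
STORE 2 -> [-3]
DUP     -> [-3, -3]
POP     -> [-3]
NEG     -> [3]
PUSH 8  -> [3, 8]
GT      -> [0]

[0]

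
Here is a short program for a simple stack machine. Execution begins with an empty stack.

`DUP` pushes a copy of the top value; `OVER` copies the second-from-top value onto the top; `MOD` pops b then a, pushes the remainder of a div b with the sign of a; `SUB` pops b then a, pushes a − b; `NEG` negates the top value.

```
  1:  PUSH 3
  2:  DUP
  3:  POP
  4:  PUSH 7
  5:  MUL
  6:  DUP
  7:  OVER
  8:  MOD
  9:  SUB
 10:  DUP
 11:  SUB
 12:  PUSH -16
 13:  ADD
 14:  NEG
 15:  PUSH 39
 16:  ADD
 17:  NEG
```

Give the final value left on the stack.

PUSH 3   -> 3
DUP      -> 3 3
POP      -> 3
PUSH 7   -> 3 7
MUL      -> 21
DUP      -> 21 21
OVER     -> 21 21 21
MOD      -> 21 0
SUB      -> 21
DUP      -> 21 21
SUB      -> 0
PUSH -16 -> 0 -16
ADD      -> -16
NEG      -> 16
PUSH 39  -> 16 39
ADD      -> 55
NEG      -> -55

-55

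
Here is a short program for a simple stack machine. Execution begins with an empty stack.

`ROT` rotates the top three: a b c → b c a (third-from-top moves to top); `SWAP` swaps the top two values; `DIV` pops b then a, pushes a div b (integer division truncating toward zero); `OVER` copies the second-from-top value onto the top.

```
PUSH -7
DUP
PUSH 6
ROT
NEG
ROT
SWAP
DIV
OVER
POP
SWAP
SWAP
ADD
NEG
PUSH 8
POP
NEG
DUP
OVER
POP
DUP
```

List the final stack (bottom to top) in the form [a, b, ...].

PUSH -7  -7
DUP      -7 -7
PUSH 6   -7 -7 6
ROT      -7 6 -7
NEG      -7 6 7
ROT      6 7 -7
SWAP     6 -7 7
DIV      6 -1
OVER     6 -1 6
POP      6 -1
SWAP     -1 6
SWAP     6 -1
ADD      5
NEG      -5
PUSH 8   -5 8
POP      -5
NEG      5
DUP      5 5
OVER     5 5 5
POP      5 5
DUP      5 5 5

[5, 5, 5]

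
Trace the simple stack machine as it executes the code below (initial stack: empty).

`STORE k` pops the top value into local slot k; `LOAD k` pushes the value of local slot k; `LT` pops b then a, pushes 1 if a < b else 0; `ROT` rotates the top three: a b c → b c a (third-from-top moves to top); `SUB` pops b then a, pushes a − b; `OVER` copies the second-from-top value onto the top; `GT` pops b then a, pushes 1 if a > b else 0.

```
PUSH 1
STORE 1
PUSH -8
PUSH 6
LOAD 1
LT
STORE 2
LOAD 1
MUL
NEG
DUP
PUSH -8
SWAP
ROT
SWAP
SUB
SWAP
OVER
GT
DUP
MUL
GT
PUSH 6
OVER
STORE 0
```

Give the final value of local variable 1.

PUSH 1  → 1
STORE 1 → (empty)
PUSH -8 → -8
PUSH 6  → -8 6
LOAD 1  → -8 6 1
LT      → -8 0
STORE 2 → -8
LOAD 1  → -8 1
MUL     → -8
NEG     → 8
DUP     → 8 8
PUSH -8 → 8 8 -8
SWAP    → 8 -8 8
ROT     → -8 8 8
SWAP    → -8 8 8
SUB     → -8 0
SWAP    → 0 -8
OVER    → 0 -8 0
GT      → 0 0
DUP     → 0 0 0
MUL     → 0 0
GT      → 0
PUSH 6  → 0 6
OVER    → 0 6 0
STORE 0 → 0 6

1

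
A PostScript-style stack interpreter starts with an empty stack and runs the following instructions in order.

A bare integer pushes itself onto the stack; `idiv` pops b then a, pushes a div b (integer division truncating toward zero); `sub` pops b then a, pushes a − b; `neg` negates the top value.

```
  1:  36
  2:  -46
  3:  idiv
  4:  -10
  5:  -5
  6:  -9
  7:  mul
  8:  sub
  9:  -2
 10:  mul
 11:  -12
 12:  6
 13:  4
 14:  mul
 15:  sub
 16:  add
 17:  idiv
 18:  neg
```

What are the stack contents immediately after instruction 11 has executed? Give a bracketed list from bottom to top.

[0, 110, -12]

36    [36]
-46   [36, -46]
idiv  [0]
-10   [0, -10]
-5    [0, -10, -5]
-9    [0, -10, -5, -9]
mul   [0, -10, 45]
sub   [0, -55]
-2    [0, -55, -2]
mul   [0, 110]
-12   [0, 110, -12]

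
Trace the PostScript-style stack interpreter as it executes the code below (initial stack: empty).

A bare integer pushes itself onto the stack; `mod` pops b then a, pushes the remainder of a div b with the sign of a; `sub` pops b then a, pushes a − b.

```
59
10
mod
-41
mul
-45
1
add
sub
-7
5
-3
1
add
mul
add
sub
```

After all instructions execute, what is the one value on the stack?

59   59
10   59 10
mod  9
-41  9 -41
mul  -369
-45  -369 -45
1    -369 -45 1
add  -369 -44
sub  -325
-7   -325 -7
5    -325 -7 5
-3   -325 -7 5 -3
1    -325 -7 5 -3 1
add  -325 -7 5 -2
mul  -325 -7 -10
add  -325 -17
sub  -308

-308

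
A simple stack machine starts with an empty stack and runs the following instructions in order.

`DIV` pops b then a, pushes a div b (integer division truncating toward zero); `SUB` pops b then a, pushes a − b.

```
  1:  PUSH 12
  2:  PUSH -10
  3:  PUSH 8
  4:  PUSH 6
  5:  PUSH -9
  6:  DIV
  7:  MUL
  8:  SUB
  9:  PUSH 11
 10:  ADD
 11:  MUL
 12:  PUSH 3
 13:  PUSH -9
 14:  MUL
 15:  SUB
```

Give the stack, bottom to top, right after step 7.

PUSH 12  -> 12
PUSH -10 -> 12 -10
PUSH 8   -> 12 -10 8
PUSH 6   -> 12 -10 8 6
PUSH -9  -> 12 -10 8 6 -9
DIV      -> 12 -10 8 0
MUL      -> 12 -10 0

[12, -10, 0]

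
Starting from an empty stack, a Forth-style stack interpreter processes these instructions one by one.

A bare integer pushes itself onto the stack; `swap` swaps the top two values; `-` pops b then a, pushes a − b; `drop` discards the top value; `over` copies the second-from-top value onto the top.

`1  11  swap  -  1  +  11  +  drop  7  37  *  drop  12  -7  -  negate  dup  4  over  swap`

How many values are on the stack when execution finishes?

1       [1]
11      [1, 11]
swap    [11, 1]
-       [10]
1       [10, 1]
+       [11]
11      [11, 11]
+       [22]
drop    []
7       [7]
37      [7, 37]
*       [259]
drop    []
12      [12]
-7      [12, -7]
-       [19]
negate  [-19]
dup     [-19, -19]
4       [-19, -19, 4]
over    [-19, -19, 4, -19]
swap    [-19, -19, -19, 4]

4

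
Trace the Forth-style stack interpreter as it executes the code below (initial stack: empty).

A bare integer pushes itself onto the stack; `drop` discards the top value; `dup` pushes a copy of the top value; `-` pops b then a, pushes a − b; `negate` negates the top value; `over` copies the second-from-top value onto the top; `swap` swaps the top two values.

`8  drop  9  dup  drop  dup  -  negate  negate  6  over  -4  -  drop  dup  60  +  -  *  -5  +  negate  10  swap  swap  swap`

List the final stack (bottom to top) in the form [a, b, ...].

8       [8]
drop    []
9       [9]
dup     [9, 9]
drop    [9]
dup     [9, 9]
-       [0]
negate  [0]
negate  [0]
6       [0, 6]
over    [0, 6, 0]
-4      [0, 6, 0, -4]
-       [0, 6, 4]
drop    [0, 6]
dup     [0, 6, 6]
60      [0, 6, 6, 60]
+       [0, 6, 66]
-       [0, -60]
*       [0]
-5      [0, -5]
+       [-5]
negate  [5]
10      [5, 10]
swap    [10, 5]
swap    [5, 10]
swap    [10, 5]

[10, 5]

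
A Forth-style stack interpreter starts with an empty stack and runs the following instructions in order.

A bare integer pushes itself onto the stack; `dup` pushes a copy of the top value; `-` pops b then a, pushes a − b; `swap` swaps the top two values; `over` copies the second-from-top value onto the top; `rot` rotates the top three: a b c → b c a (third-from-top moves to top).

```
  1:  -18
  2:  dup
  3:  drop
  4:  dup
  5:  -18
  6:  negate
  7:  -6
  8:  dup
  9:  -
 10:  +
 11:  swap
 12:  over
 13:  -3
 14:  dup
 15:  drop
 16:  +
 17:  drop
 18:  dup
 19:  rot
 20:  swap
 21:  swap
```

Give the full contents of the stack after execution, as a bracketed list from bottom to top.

[-18, -18, -18, 18]

-18    -> [-18]
dup    -> [-18, -18]
drop   -> [-18]
dup    -> [-18, -18]
-18    -> [-18, -18, -18]
negate -> [-18, -18, 18]
-6     -> [-18, -18, 18, -6]
dup    -> [-18, -18, 18, -6, -6]
-      -> [-18, -18, 18, 0]
+      -> [-18, -18, 18]
swap   -> [-18, 18, -18]
over   -> [-18, 18, -18, 18]
-3     -> [-18, 18, -18, 18, -3]
dup    -> [-18, 18, -18, 18, -3, -3]
drop   -> [-18, 18, -18, 18, -3]
+      -> [-18, 18, -18, 15]
drop   -> [-18, 18, -18]
dup    -> [-18, 18, -18, -18]
rot    -> [-18, -18, -18, 18]
swap   -> [-18, -18, 18, -18]
swap   -> [-18, -18, -18, 18]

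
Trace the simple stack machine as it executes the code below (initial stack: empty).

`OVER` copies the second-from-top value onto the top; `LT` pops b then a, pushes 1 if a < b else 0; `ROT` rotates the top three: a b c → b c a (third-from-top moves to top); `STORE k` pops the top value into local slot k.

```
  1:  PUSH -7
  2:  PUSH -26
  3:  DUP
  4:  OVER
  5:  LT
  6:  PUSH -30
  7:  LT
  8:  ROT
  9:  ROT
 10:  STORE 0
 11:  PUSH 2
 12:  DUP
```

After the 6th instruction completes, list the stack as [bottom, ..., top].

[-7, -26, 0, -30]

PUSH -7  : -7
PUSH -26 : -7 -26
DUP      : -7 -26 -26
OVER     : -7 -26 -26 -26
LT       : -7 -26 0
PUSH -30 : -7 -26 0 -30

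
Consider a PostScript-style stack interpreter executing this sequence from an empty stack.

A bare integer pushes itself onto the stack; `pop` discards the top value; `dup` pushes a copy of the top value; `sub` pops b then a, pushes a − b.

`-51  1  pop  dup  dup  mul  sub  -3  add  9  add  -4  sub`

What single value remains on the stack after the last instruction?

-2642

-51  -51
1    -51 1
pop  -51
dup  -51 -51
dup  -51 -51 -51
mul  -51 2601
sub  -2652
-3   -2652 -3
add  -2655
9    -2655 9
add  -2646
-4   -2646 -4
sub  -2642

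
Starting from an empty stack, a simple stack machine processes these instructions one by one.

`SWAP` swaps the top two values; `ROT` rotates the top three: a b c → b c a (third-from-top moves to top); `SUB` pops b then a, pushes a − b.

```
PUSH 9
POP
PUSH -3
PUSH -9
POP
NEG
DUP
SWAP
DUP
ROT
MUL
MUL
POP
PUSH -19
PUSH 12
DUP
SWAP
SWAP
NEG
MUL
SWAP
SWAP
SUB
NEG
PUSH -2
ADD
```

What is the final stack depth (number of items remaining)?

PUSH 9   → 9
POP      → (empty)
PUSH -3  → -3
PUSH -9  → -3 -9
POP      → -3
NEG      → 3
DUP      → 3 3
SWAP     → 3 3
DUP      → 3 3 3
ROT      → 3 3 3
MUL      → 3 9
MUL      → 27
POP      → (empty)
PUSH -19 → -19
PUSH 12  → -19 12
DUP      → -19 12 12
SWAP     → -19 12 12
SWAP     → -19 12 12
NEG      → -19 12 -12
MUL      → -19 -144
SWAP     → -144 -19
SWAP     → -19 -144
SUB      → 125
NEG      → -125
PUSH -2  → -125 -2
ADD      → -127

1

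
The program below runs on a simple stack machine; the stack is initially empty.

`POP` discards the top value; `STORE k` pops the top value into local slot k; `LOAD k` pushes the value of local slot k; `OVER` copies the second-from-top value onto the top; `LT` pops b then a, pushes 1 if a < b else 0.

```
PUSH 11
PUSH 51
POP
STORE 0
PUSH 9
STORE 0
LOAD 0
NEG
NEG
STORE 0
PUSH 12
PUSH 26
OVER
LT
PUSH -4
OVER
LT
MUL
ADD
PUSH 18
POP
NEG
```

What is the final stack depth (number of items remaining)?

1

PUSH 11 : [11]
PUSH 51 : [11, 51]
POP     : [11]
STORE 0 : []
PUSH 9  : [9]
STORE 0 : []
LOAD 0  : [9]
NEG     : [-9]
NEG     : [9]
STORE 0 : []
PUSH 12 : [12]
PUSH 26 : [12, 26]
OVER    : [12, 26, 12]
LT      : [12, 0]
PUSH -4 : [12, 0, -4]
OVER    : [12, 0, -4, 0]
LT      : [12, 0, 1]
MUL     : [12, 0]
ADD     : [12]
PUSH 18 : [12, 18]
POP     : [12]
NEG     : [-12]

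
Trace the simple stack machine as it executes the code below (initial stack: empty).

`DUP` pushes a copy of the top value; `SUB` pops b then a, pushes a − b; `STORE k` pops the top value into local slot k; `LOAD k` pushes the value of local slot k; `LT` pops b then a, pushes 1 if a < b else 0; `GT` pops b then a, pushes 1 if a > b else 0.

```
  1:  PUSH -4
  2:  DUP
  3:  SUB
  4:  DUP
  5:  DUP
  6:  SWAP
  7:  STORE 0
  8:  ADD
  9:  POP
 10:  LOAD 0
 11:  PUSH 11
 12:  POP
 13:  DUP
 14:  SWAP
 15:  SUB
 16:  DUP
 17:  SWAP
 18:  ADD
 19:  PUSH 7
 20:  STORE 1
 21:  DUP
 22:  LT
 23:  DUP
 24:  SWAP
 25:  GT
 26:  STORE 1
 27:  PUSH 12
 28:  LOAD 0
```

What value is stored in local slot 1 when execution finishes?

0

PUSH -4 : [-4]
DUP     : [-4, -4]
SUB     : [0]
DUP     : [0, 0]
DUP     : [0, 0, 0]
SWAP    : [0, 0, 0]
STORE 0 : [0, 0]
ADD     : [0]
POP     : []
LOAD 0  : [0]
PUSH 11 : [0, 11]
POP     : [0]
DUP     : [0, 0]
SWAP    : [0, 0]
SUB     : [0]
DUP     : [0, 0]
SWAP    : [0, 0]
ADD     : [0]
PUSH 7  : [0, 7]
STORE 1 : [0]
DUP     : [0, 0]
LT      : [0]
DUP     : [0, 0]
SWAP    : [0, 0]
GT      : [0]
STORE 1 : []
PUSH 12 : [12]
LOAD 0  : [12, 0]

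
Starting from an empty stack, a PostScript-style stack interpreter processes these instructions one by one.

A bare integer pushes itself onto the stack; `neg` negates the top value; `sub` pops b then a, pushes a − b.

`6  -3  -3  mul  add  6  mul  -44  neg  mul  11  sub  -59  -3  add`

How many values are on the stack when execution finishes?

6   → 6
-3  → 6 -3
-3  → 6 -3 -3
mul → 6 9
add → 15
6   → 15 6
mul → 90
-44 → 90 -44
neg → 90 44
mul → 3960
11  → 3960 11
sub → 3949
-59 → 3949 -59
-3  → 3949 -59 -3
add → 3949 -62

2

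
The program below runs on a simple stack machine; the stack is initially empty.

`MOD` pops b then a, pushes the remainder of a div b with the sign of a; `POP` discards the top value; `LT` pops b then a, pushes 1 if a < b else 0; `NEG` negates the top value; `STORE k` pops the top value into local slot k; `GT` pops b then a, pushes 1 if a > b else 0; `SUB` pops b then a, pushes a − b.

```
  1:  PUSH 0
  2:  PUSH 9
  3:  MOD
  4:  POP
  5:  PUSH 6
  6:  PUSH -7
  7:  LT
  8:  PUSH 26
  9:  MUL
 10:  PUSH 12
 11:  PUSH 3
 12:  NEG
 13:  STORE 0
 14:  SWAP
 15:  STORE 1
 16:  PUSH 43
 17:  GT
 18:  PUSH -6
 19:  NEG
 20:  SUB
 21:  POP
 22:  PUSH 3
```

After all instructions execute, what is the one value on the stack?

3

PUSH 0  -> 0
PUSH 9  -> 0 9
MOD     -> 0
POP     -> (empty)
PUSH 6  -> 6
PUSH -7 -> 6 -7
LT      -> 0
PUSH 26 -> 0 26
MUL     -> 0
PUSH 12 -> 0 12
PUSH 3  -> 0 12 3
NEG     -> 0 12 -3
STORE 0 -> 0 12
SWAP    -> 12 0
STORE 1 -> 12
PUSH 43 -> 12 43
GT      -> 0
PUSH -6 -> 0 -6
NEG     -> 0 6
SUB     -> -6
POP     -> (empty)
PUSH 3  -> 3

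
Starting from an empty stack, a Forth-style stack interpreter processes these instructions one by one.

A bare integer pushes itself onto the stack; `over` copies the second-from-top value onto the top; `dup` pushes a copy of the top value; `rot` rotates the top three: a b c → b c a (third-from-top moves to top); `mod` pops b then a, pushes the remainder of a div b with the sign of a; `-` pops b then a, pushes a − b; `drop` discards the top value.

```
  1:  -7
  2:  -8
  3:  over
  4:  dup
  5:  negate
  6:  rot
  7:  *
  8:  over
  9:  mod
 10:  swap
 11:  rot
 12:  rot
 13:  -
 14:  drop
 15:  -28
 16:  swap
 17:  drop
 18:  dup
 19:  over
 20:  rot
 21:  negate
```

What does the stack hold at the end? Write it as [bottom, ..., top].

[-28, -28, 28]

-7     : -7
-8     : -7 -8
over   : -7 -8 -7
dup    : -7 -8 -7 -7
negate : -7 -8 -7 7
rot    : -7 -7 7 -8
*      : -7 -7 -56
over   : -7 -7 -56 -7
mod    : -7 -7 0
swap   : -7 0 -7
rot    : 0 -7 -7
rot    : -7 -7 0
-      : -7 -7
drop   : -7
-28    : -7 -28
swap   : -28 -7
drop   : -28
dup    : -28 -28
over   : -28 -28 -28
rot    : -28 -28 -28
negate : -28 -28 28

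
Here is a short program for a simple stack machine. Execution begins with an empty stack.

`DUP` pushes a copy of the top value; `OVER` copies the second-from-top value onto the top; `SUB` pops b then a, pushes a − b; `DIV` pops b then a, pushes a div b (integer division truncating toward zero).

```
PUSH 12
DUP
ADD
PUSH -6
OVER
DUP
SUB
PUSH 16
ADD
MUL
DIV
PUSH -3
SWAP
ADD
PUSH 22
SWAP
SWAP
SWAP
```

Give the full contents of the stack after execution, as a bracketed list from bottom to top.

PUSH 12 → [12]
DUP     → [12, 12]
ADD     → [24]
PUSH -6 → [24, -6]
OVER    → [24, -6, 24]
DUP     → [24, -6, 24, 24]
SUB     → [24, -6, 0]
PUSH 16 → [24, -6, 0, 16]
ADD     → [24, -6, 16]
MUL     → [24, -96]
DIV     → [0]
PUSH -3 → [0, -3]
SWAP    → [-3, 0]
ADD     → [-3]
PUSH 22 → [-3, 22]
SWAP    → [22, -3]
SWAP    → [-3, 22]
SWAP    → [22, -3]

[22, -3]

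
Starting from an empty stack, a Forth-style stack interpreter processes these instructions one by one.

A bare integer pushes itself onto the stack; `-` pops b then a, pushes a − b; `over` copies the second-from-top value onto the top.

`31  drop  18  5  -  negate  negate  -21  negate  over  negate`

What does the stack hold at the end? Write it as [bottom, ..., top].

31     -> 31
drop   -> (empty)
18     -> 18
5      -> 18 5
-      -> 13
negate -> -13
negate -> 13
-21    -> 13 -21
negate -> 13 21
over   -> 13 21 13
negate -> 13 21 -13

[13, 21, -13]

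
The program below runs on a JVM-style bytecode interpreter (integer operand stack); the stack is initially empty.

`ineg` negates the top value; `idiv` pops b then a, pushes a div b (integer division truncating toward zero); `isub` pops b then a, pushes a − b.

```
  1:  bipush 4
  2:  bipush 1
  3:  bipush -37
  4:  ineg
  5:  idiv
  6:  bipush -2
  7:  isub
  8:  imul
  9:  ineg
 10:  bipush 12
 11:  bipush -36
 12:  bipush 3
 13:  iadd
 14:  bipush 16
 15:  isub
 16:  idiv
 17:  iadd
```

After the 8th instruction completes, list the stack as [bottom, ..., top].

bipush 4    4
bipush 1    4 1
bipush -37  4 1 -37
ineg        4 1 37
idiv        4 0
bipush -2   4 0 -2
isub        4 2
imul        8

[8]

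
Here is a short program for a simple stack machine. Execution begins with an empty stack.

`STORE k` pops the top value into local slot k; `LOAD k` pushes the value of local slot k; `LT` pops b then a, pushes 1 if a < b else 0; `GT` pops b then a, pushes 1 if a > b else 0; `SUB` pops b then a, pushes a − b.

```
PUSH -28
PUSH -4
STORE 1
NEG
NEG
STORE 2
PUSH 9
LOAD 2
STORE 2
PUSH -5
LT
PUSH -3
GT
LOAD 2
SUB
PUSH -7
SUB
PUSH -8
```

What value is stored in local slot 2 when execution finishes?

PUSH -28 -> [-28]
PUSH -4  -> [-28, -4]
STORE 1  -> [-28]
NEG      -> [28]
NEG      -> [-28]
STORE 2  -> []
PUSH 9   -> [9]
LOAD 2   -> [9, -28]
STORE 2  -> [9]
PUSH -5  -> [9, -5]
LT       -> [0]
PUSH -3  -> [0, -3]
GT       -> [1]
LOAD 2   -> [1, -28]
SUB      -> [29]
PUSH -7  -> [29, -7]
SUB      -> [36]
PUSH -8  -> [36, -8]

-28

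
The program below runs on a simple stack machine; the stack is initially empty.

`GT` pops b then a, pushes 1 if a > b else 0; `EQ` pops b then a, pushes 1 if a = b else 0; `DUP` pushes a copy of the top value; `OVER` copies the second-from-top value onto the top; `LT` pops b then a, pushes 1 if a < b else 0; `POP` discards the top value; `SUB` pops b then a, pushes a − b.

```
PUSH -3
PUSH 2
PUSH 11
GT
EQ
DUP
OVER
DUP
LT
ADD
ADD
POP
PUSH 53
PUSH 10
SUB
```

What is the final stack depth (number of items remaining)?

PUSH -3 -> -3
PUSH 2  -> -3 2
PUSH 11 -> -3 2 11
GT      -> -3 0
EQ      -> 0
DUP     -> 0 0
OVER    -> 0 0 0
DUP     -> 0 0 0 0
LT      -> 0 0 0
ADD     -> 0 0
ADD     -> 0
POP     -> (empty)
PUSH 53 -> 53
PUSH 10 -> 53 10
SUB     -> 43

1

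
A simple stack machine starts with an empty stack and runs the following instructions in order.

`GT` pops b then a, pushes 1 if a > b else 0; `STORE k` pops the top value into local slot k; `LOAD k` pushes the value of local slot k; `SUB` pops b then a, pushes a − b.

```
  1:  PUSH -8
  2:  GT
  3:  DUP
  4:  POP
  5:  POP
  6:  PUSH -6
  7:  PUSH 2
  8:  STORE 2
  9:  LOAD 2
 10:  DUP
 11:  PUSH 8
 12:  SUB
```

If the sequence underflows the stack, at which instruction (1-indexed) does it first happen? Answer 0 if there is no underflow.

PUSH -8 -> -8
GT  — needs 2 operands, stack has 1 → underflow

2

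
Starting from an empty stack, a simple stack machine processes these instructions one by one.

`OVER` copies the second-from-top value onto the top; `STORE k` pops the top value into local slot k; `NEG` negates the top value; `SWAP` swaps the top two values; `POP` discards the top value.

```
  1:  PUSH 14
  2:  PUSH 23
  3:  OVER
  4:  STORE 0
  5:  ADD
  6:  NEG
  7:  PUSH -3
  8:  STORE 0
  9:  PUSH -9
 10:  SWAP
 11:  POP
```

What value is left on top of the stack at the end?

-9

PUSH 14 → [14]
PUSH 23 → [14, 23]
OVER    → [14, 23, 14]
STORE 0 → [14, 23]
ADD     → [37]
NEG     → [-37]
PUSH -3 → [-37, -3]
STORE 0 → [-37]
PUSH -9 → [-37, -9]
SWAP    → [-9, -37]
POP     → [-9]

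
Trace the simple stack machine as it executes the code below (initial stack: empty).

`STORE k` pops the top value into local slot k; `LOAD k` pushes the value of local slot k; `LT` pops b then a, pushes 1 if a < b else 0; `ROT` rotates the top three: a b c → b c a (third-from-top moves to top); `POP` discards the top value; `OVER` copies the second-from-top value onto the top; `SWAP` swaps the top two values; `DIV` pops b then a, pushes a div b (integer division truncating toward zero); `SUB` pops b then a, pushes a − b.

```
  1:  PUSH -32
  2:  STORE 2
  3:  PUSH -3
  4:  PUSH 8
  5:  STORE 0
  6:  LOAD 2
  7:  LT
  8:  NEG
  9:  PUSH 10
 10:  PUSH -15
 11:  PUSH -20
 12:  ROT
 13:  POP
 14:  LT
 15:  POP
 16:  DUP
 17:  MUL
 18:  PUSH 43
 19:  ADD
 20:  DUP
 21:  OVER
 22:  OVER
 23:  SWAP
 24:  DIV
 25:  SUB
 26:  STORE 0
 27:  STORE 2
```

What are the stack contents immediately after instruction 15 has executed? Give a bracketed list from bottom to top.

PUSH -32  [-32]
STORE 2   []
PUSH -3   [-3]
PUSH 8    [-3, 8]
STORE 0   [-3]
LOAD 2    [-3, -32]
LT        [0]
NEG       [0]
PUSH 10   [0, 10]
PUSH -15  [0, 10, -15]
PUSH -20  [0, 10, -15, -20]
ROT       [0, -15, -20, 10]
POP       [0, -15, -20]
LT        [0, 0]
POP       [0]

[0]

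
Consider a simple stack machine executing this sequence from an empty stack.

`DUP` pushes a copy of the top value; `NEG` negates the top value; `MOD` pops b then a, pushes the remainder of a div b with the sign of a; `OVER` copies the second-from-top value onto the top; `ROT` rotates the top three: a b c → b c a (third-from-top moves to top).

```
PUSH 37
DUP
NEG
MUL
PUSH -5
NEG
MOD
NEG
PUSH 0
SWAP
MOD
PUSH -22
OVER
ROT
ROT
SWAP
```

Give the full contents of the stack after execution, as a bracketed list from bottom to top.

[0, -22, 0]

PUSH 37  -> [37]
DUP      -> [37, 37]
NEG      -> [37, -37]
MUL      -> [-1369]
PUSH -5  -> [-1369, -5]
NEG      -> [-1369, 5]
MOD      -> [-4]
NEG      -> [4]
PUSH 0   -> [4, 0]
SWAP     -> [0, 4]
MOD      -> [0]
PUSH -22 -> [0, -22]
OVER     -> [0, -22, 0]
ROT      -> [-22, 0, 0]
ROT      -> [0, 0, -22]
SWAP     -> [0, -22, 0]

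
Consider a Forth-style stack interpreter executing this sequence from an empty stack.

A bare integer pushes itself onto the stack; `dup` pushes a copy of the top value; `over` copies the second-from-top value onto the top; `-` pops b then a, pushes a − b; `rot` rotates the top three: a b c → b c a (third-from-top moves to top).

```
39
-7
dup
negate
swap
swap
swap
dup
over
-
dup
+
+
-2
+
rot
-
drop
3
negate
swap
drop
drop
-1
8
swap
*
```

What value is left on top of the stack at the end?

-8

39     -> [39]
-7     -> [39, -7]
dup    -> [39, -7, -7]
negate -> [39, -7, 7]
swap   -> [39, 7, -7]
swap   -> [39, -7, 7]
swap   -> [39, 7, -7]
dup    -> [39, 7, -7, -7]
over   -> [39, 7, -7, -7, -7]
-      -> [39, 7, -7, 0]
dup    -> [39, 7, -7, 0, 0]
+      -> [39, 7, -7, 0]
+      -> [39, 7, -7]
-2     -> [39, 7, -7, -2]
+      -> [39, 7, -9]
rot    -> [7, -9, 39]
-      -> [7, -48]
drop   -> [7]
3      -> [7, 3]
negate -> [7, -3]
swap   -> [-3, 7]
drop   -> [-3]
drop   -> []
-1     -> [-1]
8      -> [-1, 8]
swap   -> [8, -1]
*      -> [-8]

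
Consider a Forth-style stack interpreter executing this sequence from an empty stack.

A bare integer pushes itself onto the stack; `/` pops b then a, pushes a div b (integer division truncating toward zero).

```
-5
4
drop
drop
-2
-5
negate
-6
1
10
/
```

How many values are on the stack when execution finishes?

4

-5      -5
4       -5 4
drop    -5
drop    (empty)
-2      -2
-5      -2 -5
negate  -2 5
-6      -2 5 -6
1       -2 5 -6 1
10      -2 5 -6 1 10
/       -2 5 -6 0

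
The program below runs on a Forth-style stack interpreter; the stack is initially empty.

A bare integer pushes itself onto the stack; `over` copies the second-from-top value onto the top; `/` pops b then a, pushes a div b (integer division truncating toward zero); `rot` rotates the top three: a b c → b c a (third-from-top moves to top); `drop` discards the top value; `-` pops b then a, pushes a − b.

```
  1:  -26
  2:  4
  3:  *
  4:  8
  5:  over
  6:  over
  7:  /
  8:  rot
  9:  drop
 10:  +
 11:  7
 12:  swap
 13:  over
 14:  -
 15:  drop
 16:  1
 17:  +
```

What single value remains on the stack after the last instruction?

8

-26  -> [-26]
4    -> [-26, 4]
*    -> [-104]
8    -> [-104, 8]
over -> [-104, 8, -104]
over -> [-104, 8, -104, 8]
/    -> [-104, 8, -13]
rot  -> [8, -13, -104]
drop -> [8, -13]
+    -> [-5]
7    -> [-5, 7]
swap -> [7, -5]
over -> [7, -5, 7]
-    -> [7, -12]
drop -> [7]
1    -> [7, 1]
+    -> [8]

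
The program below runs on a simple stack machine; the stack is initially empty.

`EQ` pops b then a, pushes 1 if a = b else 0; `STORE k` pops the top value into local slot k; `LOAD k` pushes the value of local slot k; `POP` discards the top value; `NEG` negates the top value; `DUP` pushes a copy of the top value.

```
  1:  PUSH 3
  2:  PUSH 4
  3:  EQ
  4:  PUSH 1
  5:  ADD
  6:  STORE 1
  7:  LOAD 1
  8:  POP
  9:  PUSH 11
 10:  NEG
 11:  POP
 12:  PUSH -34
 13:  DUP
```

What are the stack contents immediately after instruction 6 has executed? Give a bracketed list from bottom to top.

PUSH 3  -> 3
PUSH 4  -> 3 4
EQ      -> 0
PUSH 1  -> 0 1
ADD     -> 1
STORE 1 -> (empty)

[]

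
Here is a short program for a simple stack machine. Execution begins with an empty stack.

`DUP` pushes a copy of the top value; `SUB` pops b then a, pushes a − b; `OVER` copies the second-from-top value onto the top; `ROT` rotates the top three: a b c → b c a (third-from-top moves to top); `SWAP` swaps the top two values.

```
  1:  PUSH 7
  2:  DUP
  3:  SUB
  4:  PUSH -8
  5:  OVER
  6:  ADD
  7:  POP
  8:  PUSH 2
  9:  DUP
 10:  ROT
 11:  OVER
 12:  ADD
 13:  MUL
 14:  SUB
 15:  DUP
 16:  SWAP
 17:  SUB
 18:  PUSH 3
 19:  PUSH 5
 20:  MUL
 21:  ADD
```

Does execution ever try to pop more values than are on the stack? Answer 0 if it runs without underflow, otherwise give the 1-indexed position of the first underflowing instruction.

0

PUSH 7   [7]
DUP      [7, 7]
SUB      [0]
PUSH -8  [0, -8]
OVER     [0, -8, 0]
ADD      [0, -8]
POP      [0]
PUSH 2   [0, 2]
DUP      [0, 2, 2]
ROT      [2, 2, 0]
OVER     [2, 2, 0, 2]
ADD      [2, 2, 2]
MUL      [2, 4]
SUB      [-2]
DUP      [-2, -2]
SWAP     [-2, -2]
SUB      [0]
PUSH 3   [0, 3]
PUSH 5   [0, 3, 5]
MUL      [0, 15]
ADD      [15]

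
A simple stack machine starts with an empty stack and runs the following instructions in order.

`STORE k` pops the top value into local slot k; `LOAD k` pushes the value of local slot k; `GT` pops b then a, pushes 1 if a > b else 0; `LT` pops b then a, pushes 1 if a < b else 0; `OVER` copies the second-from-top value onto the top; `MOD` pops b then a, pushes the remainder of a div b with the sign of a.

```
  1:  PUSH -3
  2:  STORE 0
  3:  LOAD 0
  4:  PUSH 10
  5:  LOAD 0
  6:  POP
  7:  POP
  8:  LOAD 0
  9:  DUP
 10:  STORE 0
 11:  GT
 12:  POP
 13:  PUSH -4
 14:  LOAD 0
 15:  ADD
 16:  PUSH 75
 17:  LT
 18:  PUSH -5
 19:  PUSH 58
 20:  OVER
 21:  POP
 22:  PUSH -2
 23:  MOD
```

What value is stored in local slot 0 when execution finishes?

-3

PUSH -3 → -3
STORE 0 → (empty)
LOAD 0  → -3
PUSH 10 → -3 10
LOAD 0  → -3 10 -3
POP     → -3 10
POP     → -3
LOAD 0  → -3 -3
DUP     → -3 -3 -3
STORE 0 → -3 -3
GT      → 0
POP     → (empty)
PUSH -4 → -4
LOAD 0  → -4 -3
ADD     → -7
PUSH 75 → -7 75
LT      → 1
PUSH -5 → 1 -5
PUSH 58 → 1 -5 58
OVER    → 1 -5 58 -5
POP     → 1 -5 58
PUSH -2 → 1 -5 58 -2
MOD     → 1 -5 0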